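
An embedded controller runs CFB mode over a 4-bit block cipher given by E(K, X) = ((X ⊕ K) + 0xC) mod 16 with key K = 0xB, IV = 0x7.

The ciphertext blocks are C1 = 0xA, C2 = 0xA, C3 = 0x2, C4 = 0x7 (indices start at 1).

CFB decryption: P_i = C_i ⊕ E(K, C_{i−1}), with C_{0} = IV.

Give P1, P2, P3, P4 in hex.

P1: E(K, 0x7) = 0x8; 0xA ⊕ 0x8 = 0x2.
P2: E(K, 0xA) = 0xD; 0xA ⊕ 0xD = 0x7.
P3: E(K, 0xA) = 0xD; 0x2 ⊕ 0xD = 0xF.
P4: E(K, 0x2) = 0x5; 0x7 ⊕ 0x5 = 0x2.

P1 = 0x2, P2 = 0x7, P3 = 0xF, P4 = 0x2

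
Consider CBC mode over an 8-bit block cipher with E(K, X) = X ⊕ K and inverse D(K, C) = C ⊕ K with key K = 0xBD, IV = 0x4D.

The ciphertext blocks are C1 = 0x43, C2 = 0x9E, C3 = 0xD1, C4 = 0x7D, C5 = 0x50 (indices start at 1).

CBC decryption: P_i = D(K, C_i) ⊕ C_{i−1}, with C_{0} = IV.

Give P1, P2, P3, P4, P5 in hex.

P1 = 0xB3, P2 = 0x60, P3 = 0xF2, P4 = 0x11, P5 = 0x90

P1: D(K, 0x43) = 0xFE; 0xFE ⊕ 0x4D = 0xB3.
P2: D(K, 0x9E) = 0x23; 0x23 ⊕ 0x43 = 0x60.
P3: D(K, 0xD1) = 0x6C; 0x6C ⊕ 0x9E = 0xF2.
P4: D(K, 0x7D) = 0xC0; 0xC0 ⊕ 0xD1 = 0x11.
P5: D(K, 0x50) = 0xED; 0xED ⊕ 0x7D = 0x90.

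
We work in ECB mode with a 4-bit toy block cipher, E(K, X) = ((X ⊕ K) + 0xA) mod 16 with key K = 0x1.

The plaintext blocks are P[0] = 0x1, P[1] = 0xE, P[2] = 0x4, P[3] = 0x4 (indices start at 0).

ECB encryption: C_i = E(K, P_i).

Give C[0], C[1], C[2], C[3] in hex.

C[0]: E(K, 0x1) = 0xA.
C[1]: E(K, 0xE) = 0x9.
C[2]: E(K, 0x4) = 0xF.
C[3]: E(K, 0x4) = 0xF.

C[0] = 0xA, C[1] = 0x9, C[2] = 0xF, C[3] = 0xF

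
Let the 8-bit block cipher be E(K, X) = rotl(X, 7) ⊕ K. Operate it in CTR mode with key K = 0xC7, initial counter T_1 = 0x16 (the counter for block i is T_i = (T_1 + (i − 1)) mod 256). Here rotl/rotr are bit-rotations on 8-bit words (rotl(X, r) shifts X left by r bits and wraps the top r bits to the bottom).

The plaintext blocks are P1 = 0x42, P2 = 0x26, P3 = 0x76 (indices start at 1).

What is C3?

C3 = 0xBD

CTR encryption: S_i = E(K, T_i) where T_i is the counter for block i; C_i = P_i ⊕ S_i.
C1: T = 0x16, S = E(K, T) = 0xCC; 0x42 ⊕ 0xCC = 0x8E.
C2: T = 0x17, S = E(K, T) = 0x4C; 0x26 ⊕ 0x4C = 0x6A.
C3: T = 0x18, S = E(K, T) = 0xCB; 0x76 ⊕ 0xCB = 0xBD.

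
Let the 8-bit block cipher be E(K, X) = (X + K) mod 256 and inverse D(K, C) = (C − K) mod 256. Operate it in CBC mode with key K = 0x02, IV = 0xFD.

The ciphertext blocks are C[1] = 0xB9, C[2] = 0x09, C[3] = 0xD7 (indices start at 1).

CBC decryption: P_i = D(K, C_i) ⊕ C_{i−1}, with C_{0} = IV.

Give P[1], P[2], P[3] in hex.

P[1] = 0x4A, P[2] = 0xBE, P[3] = 0xDC

P[1]: D(K, 0xB9) = 0xB7; 0xB7 ⊕ 0xFD = 0x4A.
P[2]: D(K, 0x09) = 0x07; 0x07 ⊕ 0xB9 = 0xBE.
P[3]: D(K, 0xD7) = 0xD5; 0xD5 ⊕ 0x09 = 0xDC.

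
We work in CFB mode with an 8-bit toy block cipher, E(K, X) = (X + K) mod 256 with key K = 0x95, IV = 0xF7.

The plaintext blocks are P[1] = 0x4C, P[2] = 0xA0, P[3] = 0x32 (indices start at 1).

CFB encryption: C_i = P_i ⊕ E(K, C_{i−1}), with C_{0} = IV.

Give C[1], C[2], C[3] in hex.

C[1] = 0xC0, C[2] = 0xF5, C[3] = 0xB8

C[1]: E(K, 0xF7) = 0x8C; 0x4C ⊕ 0x8C = 0xC0.
C[2]: E(K, 0xC0) = 0x55; 0xA0 ⊕ 0x55 = 0xF5.
C[3]: E(K, 0xF5) = 0x8A; 0x32 ⊕ 0x8A = 0xB8.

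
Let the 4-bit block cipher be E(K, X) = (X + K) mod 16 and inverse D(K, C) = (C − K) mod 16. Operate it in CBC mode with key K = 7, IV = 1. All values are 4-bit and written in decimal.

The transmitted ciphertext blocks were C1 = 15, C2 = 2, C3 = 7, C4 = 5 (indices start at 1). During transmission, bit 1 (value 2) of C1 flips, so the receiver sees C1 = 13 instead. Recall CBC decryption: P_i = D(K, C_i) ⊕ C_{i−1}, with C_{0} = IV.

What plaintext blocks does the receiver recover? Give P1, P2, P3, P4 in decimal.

Only C1 changed, to 13. In CBC, a change in C_i garbles P_i and flips the same bit in P_{i+1}. Decrypting the received ciphertext:
P1: D(K, 13) = 6; 6 ⊕ 1 = 7.
P2: D(K, 2) = 11; 11 ⊕ 13 = 6.
P3: D(K, 7) = 0; 0 ⊕ 2 = 2.
P4: D(K, 5) = 14; 14 ⊕ 7 = 9.
Blocks that differ from the original plaintext: P1, P2.

P1 = 7, P2 = 6, P3 = 2, P4 = 9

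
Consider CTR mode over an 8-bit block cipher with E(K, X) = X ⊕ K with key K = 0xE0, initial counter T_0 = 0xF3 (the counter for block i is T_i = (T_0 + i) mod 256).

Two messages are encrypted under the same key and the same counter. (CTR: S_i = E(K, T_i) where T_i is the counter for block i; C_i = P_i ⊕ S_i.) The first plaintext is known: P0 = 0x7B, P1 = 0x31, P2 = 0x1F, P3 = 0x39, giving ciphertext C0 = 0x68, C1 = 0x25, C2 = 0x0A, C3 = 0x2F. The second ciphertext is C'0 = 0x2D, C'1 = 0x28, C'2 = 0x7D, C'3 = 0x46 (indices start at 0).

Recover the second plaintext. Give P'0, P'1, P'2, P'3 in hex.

P'0 = 0x3E, P'1 = 0x3C, P'2 = 0x68, P'3 = 0x50

In CTR with a reused counter, both messages share the same keystream S_i, so C_i ⊕ C'_i = P_i ⊕ P'_i and thus P'_i = P_i ⊕ C_i ⊕ C'_i.
P'0: 0x7B ⊕ 0x68 ⊕ 0x2D = 0x3E.
P'1: 0x31 ⊕ 0x25 ⊕ 0x28 = 0x3C.
P'2: 0x1F ⊕ 0x0A ⊕ 0x7D = 0x68.
P'3: 0x39 ⊕ 0x2F ⊕ 0x46 = 0x50.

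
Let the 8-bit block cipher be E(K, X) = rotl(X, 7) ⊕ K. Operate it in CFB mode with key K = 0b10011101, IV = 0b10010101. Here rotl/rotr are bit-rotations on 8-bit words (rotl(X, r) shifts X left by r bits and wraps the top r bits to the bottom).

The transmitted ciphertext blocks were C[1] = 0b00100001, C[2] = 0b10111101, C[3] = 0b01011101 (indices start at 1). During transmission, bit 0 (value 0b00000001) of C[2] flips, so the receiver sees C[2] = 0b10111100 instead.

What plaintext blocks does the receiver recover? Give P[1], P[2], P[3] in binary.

P[1] = 0b01110110, P[2] = 0b10110001, P[3] = 0b10011110

CFB decryption: P_i = C_i ⊕ E(K, C_{i−1}), with C_{0} = IV.
Only C[2] changed, to 0b10111100. In CFB, a change in C_i flips the same bit in P_i and garbles P_{i+1}. Decrypting the received ciphertext:
P[1]: E(K, 0b10010101) = 0b01010111; 0b00100001 ⊕ 0b01010111 = 0b01110110.
P[2]: E(K, 0b00100001) = 0b00001101; 0b10111100 ⊕ 0b00001101 = 0b10110001.
P[3]: E(K, 0b10111100) = 0b11000011; 0b01011101 ⊕ 0b11000011 = 0b10011110.
Blocks that differ from the original plaintext: P[2], P[3].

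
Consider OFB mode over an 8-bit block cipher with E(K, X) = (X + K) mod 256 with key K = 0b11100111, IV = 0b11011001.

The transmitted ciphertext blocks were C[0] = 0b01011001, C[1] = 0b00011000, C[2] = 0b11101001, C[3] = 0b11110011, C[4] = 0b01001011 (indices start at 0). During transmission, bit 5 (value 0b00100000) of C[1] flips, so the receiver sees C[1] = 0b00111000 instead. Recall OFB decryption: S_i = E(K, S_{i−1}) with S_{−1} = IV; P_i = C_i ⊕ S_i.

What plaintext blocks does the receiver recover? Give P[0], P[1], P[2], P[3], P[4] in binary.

Only C[1] changed, to 0b00111000. In OFB, a change in C_i flips the same bit in P_i only; the keystream is unaffected. Decrypting the received ciphertext:
P[0]: S = E(K, 0b11011001) = 0b11000000; 0b01011001 ⊕ 0b11000000 = 0b10011001.
P[1]: S = E(K, 0b11000000) = 0b10100111; 0b00111000 ⊕ 0b10100111 = 0b10011111.
P[2]: S = E(K, 0b10100111) = 0b10001110; 0b11101001 ⊕ 0b10001110 = 0b01100111.
P[3]: S = E(K, 0b10001110) = 0b01110101; 0b11110011 ⊕ 0b01110101 = 0b10000110.
P[4]: S = E(K, 0b01110101) = 0b01011100; 0b01001011 ⊕ 0b01011100 = 0b00010111.
Blocks that differ from the original plaintext: P[1].

P[0] = 0b10011001, P[1] = 0b10011111, P[2] = 0b01100111, P[3] = 0b10000110, P[4] = 0b00010111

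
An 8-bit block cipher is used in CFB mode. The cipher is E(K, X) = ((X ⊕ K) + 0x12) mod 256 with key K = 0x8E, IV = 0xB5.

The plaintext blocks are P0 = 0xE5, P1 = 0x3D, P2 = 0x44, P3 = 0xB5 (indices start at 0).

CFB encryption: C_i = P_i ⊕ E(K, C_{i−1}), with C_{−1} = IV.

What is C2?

C0: E(K, 0xB5) = 0x4D; 0xE5 ⊕ 0x4D = 0xA8.
C1: E(K, 0xA8) = 0x38; 0x3D ⊕ 0x38 = 0x05.
C2: E(K, 0x05) = 0x9D; 0x44 ⊕ 0x9D = 0xD9.

C2 = 0xD9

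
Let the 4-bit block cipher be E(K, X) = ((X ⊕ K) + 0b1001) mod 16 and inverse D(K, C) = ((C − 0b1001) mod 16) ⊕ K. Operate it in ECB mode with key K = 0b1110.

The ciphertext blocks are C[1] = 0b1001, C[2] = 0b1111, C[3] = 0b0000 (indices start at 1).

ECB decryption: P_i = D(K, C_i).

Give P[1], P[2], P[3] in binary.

P[1]: D(K, 0b1001) = 0b1110.
P[2]: D(K, 0b1111) = 0b1000.
P[3]: D(K, 0b0000) = 0b1001.

P[1] = 0b1110, P[2] = 0b1000, P[3] = 0b1001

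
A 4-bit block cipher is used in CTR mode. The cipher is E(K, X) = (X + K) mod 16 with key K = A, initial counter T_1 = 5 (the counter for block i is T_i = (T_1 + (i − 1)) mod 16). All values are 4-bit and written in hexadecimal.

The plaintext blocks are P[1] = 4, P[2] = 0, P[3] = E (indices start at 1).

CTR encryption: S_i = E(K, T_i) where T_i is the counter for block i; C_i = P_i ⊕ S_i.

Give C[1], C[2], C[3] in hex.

C[1] = B, C[2] = 0, C[3] = F

C[1]: T = 5, S = E(K, T) = F; 4 ⊕ F = B.
C[2]: T = 6, S = E(K, T) = 0; 0 ⊕ 0 = 0.
C[3]: T = 7, S = E(K, T) = 1; E ⊕ 1 = F.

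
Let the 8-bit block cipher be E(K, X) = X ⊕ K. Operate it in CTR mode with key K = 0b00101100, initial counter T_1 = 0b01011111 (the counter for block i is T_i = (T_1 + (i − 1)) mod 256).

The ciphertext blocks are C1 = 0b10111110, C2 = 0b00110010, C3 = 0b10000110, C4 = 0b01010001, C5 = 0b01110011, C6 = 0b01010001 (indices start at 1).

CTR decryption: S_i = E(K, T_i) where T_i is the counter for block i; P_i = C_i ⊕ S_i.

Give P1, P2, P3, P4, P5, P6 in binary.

P1 = 0b11001101, P2 = 0b01111110, P3 = 0b11001011, P4 = 0b00011111, P5 = 0b00111100, P6 = 0b00011001

P1: T = 0b01011111, S = E(K, T) = 0b01110011; 0b10111110 ⊕ 0b01110011 = 0b11001101.
P2: T = 0b01100000, S = E(K, T) = 0b01001100; 0b00110010 ⊕ 0b01001100 = 0b01111110.
P3: T = 0b01100001, S = E(K, T) = 0b01001101; 0b10000110 ⊕ 0b01001101 = 0b11001011.
P4: T = 0b01100010, S = E(K, T) = 0b01001110; 0b01010001 ⊕ 0b01001110 = 0b00011111.
P5: T = 0b01100011, S = E(K, T) = 0b01001111; 0b01110011 ⊕ 0b01001111 = 0b00111100.
P6: T = 0b01100100, S = E(K, T) = 0b01001000; 0b01010001 ⊕ 0b01001000 = 0b00011001.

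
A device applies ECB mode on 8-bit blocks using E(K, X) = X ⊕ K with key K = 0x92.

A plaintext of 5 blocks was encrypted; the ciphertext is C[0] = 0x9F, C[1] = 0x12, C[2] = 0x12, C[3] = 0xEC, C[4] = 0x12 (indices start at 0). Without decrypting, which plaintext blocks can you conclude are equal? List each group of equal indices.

ECB encrypts each block independently with the same key, so equal ciphertext blocks imply equal plaintext blocks.
C[1] = C[2] = C[4] = 0x12, so P[1] = P[2] = P[4].

P[1] = P[2] = P[4]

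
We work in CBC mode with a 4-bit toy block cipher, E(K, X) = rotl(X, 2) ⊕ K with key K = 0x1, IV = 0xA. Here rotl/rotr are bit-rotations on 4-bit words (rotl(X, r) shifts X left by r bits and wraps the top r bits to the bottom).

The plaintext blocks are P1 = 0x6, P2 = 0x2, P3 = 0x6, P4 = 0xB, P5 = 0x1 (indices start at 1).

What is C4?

C4 = 0xC

CBC encryption: C_i = E(K, P_i ⊕ C_{i−1}), with C_{0} = IV.
C1: P1 ⊕ 0xA = 0xC; E(K, 0xC) = 0x2.
C2: P2 ⊕ 0x2 = 0x0; E(K, 0x0) = 0x1.
C3: P3 ⊕ 0x1 = 0x7; E(K, 0x7) = 0xC.
C4: P4 ⊕ 0xC = 0x7; E(K, 0x7) = 0xC.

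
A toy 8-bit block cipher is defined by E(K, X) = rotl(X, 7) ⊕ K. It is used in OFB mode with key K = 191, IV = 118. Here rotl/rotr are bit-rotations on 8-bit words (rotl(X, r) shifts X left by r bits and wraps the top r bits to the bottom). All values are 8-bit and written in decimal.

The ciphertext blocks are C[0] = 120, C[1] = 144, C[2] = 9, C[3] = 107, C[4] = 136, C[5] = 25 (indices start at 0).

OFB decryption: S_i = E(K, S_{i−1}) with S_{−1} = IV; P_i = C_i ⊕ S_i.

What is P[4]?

P[4] = 184

P[0]: S = E(K, 118) = 132; 120 ⊕ 132 = 252.
P[1]: S = E(K, 132) = 253; 144 ⊕ 253 = 109.
P[2]: S = E(K, 253) = 65; 9 ⊕ 65 = 72.
P[3]: S = E(K, 65) = 31; 107 ⊕ 31 = 116.
P[4]: S = E(K, 31) = 48; 136 ⊕ 48 = 184.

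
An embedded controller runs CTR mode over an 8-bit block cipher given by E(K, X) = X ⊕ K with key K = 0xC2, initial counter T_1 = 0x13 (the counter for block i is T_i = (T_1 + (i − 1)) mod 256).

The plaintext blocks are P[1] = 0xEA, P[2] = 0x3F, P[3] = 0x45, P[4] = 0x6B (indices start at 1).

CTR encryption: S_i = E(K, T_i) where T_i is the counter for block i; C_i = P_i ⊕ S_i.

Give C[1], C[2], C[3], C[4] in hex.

C[1]: T = 0x13, S = E(K, T) = 0xD1; 0xEA ⊕ 0xD1 = 0x3B.
C[2]: T = 0x14, S = E(K, T) = 0xD6; 0x3F ⊕ 0xD6 = 0xE9.
C[3]: T = 0x15, S = E(K, T) = 0xD7; 0x45 ⊕ 0xD7 = 0x92.
C[4]: T = 0x16, S = E(K, T) = 0xD4; 0x6B ⊕ 0xD4 = 0xBF.

C[1] = 0x3B, C[2] = 0xE9, C[3] = 0x92, C[4] = 0xBF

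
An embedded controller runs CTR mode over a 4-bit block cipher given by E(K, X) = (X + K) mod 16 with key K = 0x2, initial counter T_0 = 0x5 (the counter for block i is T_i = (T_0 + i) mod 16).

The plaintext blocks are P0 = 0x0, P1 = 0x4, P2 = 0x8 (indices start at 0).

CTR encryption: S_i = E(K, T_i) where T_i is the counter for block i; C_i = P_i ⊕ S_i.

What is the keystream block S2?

0x9

C0: T = 0x5, S = E(K, T) = 0x7; 0x0 ⊕ 0x7 = 0x7.
C1: T = 0x6, S = E(K, T) = 0x8; 0x4 ⊕ 0x8 = 0xC.
C2: T = 0x7, S = E(K, T) = 0x9; 0x8 ⊕ 0x9 = 0x1.
So S2 = 0x9.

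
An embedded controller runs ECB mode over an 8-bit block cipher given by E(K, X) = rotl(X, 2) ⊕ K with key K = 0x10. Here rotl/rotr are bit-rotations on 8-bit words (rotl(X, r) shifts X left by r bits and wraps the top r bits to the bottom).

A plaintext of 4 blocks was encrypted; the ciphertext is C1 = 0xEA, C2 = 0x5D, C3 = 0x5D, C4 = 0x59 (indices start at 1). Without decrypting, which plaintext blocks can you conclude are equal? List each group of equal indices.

P2 = P3

ECB encrypts each block independently with the same key, so equal ciphertext blocks imply equal plaintext blocks.
C2 = C3 = 0x5D, so P2 = P3.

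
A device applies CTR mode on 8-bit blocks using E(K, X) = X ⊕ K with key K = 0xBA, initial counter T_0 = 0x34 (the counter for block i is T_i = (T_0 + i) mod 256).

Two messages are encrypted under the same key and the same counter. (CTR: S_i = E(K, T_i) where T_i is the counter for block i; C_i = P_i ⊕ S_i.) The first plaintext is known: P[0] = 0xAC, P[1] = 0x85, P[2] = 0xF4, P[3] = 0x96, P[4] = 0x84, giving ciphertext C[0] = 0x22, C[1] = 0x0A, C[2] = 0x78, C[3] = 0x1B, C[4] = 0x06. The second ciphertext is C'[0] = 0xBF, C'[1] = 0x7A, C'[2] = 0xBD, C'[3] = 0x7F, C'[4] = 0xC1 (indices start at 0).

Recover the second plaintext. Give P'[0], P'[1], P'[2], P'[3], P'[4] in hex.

In CTR with a reused counter, both messages share the same keystream S_i, so C_i ⊕ C'_i = P_i ⊕ P'_i and thus P'_i = P_i ⊕ C_i ⊕ C'_i.
P'[0]: 0xAC ⊕ 0x22 ⊕ 0xBF = 0x31.
P'[1]: 0x85 ⊕ 0x0A ⊕ 0x7A = 0xF5.
P'[2]: 0xF4 ⊕ 0x78 ⊕ 0xBD = 0x31.
P'[3]: 0x96 ⊕ 0x1B ⊕ 0x7F = 0xF2.
P'[4]: 0x84 ⊕ 0x06 ⊕ 0xC1 = 0x43.

P'[0] = 0x31, P'[1] = 0xF5, P'[2] = 0x31, P'[3] = 0xF2, P'[4] = 0x43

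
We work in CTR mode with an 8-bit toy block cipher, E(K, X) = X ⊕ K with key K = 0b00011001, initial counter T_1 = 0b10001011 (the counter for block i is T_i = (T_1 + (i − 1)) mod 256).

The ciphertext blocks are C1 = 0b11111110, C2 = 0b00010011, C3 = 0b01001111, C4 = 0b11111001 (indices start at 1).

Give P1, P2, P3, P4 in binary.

CTR decryption: S_i = E(K, T_i) where T_i is the counter for block i; P_i = C_i ⊕ S_i.
P1: T = 0b10001011, S = E(K, T) = 0b10010010; 0b11111110 ⊕ 0b10010010 = 0b01101100.
P2: T = 0b10001100, S = E(K, T) = 0b10010101; 0b00010011 ⊕ 0b10010101 = 0b10000110.
P3: T = 0b10001101, S = E(K, T) = 0b10010100; 0b01001111 ⊕ 0b10010100 = 0b11011011.
P4: T = 0b10001110, S = E(K, T) = 0b10010111; 0b11111001 ⊕ 0b10010111 = 0b01101110.

P1 = 0b01101100, P2 = 0b10000110, P3 = 0b11011011, P4 = 0b01101110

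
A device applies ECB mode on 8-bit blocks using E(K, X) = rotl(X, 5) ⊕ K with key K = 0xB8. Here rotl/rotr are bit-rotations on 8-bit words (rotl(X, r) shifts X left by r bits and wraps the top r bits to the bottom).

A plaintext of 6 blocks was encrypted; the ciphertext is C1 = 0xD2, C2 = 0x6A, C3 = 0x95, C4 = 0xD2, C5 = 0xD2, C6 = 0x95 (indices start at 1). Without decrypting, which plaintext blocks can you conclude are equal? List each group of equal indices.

P1 = P4 = P5; P3 = P6

ECB encrypts each block independently with the same key, so equal ciphertext blocks imply equal plaintext blocks.
C1 = C4 = C5 = 0xD2, so P1 = P4 = P5.
C3 = C6 = 0x95, so P3 = P6.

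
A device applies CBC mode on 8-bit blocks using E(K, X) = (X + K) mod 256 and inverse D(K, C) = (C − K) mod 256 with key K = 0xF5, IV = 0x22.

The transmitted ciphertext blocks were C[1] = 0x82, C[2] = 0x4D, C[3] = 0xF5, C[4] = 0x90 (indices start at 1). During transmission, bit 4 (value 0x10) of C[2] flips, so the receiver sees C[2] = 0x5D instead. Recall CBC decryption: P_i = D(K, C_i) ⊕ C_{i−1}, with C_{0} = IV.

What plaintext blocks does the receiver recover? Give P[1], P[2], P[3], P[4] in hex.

Only C[2] changed, to 0x5D. In CBC, a change in C_i garbles P_i and flips the same bit in P_{i+1}. Decrypting the received ciphertext:
P[1]: D(K, 0x82) = 0x8D; 0x8D ⊕ 0x22 = 0xAF.
P[2]: D(K, 0x5D) = 0x68; 0x68 ⊕ 0x82 = 0xEA.
P[3]: D(K, 0xF5) = 0x00; 0x00 ⊕ 0x5D = 0x5D.
P[4]: D(K, 0x90) = 0x9B; 0x9B ⊕ 0xF5 = 0x6E.
Blocks that differ from the original plaintext: P[2], P[3].

P[1] = 0xAF, P[2] = 0xEA, P[3] = 0x5D, P[4] = 0x6E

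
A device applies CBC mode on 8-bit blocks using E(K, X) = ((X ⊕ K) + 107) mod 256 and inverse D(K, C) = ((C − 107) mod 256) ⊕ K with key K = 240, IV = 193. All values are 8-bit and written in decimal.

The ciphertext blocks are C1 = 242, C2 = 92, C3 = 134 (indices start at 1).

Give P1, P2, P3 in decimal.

P1 = 182, P2 = 243, P3 = 183

CBC decryption: P_i = D(K, C_i) ⊕ C_{i−1}, with C_{0} = IV.
P1: D(K, 242) = 119; 119 ⊕ 193 = 182.
P2: D(K, 92) = 1; 1 ⊕ 242 = 243.
P3: D(K, 134) = 235; 235 ⊕ 92 = 183.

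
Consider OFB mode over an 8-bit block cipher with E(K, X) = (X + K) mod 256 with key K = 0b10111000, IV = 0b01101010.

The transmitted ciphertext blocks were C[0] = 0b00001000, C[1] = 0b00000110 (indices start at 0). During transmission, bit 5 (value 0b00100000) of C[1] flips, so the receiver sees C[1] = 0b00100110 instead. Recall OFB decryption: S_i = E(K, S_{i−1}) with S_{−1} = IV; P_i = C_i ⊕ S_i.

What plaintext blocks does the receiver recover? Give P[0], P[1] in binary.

Only C[1] changed, to 0b00100110. In OFB, a change in C_i flips the same bit in P_i only; the keystream is unaffected. Decrypting the received ciphertext:
P[0]: S = E(K, 0b01101010) = 0b00100010; 0b00001000 ⊕ 0b00100010 = 0b00101010.
P[1]: S = E(K, 0b00100010) = 0b11011010; 0b00100110 ⊕ 0b11011010 = 0b11111100.
Blocks that differ from the original plaintext: P[1].

P[0] = 0b00101010, P[1] = 0b11111100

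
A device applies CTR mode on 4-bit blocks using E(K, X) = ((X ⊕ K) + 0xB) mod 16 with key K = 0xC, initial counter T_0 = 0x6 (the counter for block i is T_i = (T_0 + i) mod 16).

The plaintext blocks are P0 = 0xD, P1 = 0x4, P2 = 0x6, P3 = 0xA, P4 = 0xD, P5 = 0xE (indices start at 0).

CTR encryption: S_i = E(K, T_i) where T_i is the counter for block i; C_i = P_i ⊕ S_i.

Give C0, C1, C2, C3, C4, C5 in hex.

C0: T = 0x6, S = E(K, T) = 0x5; 0xD ⊕ 0x5 = 0x8.
C1: T = 0x7, S = E(K, T) = 0x6; 0x4 ⊕ 0x6 = 0x2.
C2: T = 0x8, S = E(K, T) = 0xF; 0x6 ⊕ 0xF = 0x9.
C3: T = 0x9, S = E(K, T) = 0x0; 0xA ⊕ 0x0 = 0xA.
C4: T = 0xA, S = E(K, T) = 0x1; 0xD ⊕ 0x1 = 0xC.
C5: T = 0xB, S = E(K, T) = 0x2; 0xE ⊕ 0x2 = 0xC.

C0 = 0x8, C1 = 0x2, C2 = 0x9, C3 = 0xA, C4 = 0xC, C5 = 0xC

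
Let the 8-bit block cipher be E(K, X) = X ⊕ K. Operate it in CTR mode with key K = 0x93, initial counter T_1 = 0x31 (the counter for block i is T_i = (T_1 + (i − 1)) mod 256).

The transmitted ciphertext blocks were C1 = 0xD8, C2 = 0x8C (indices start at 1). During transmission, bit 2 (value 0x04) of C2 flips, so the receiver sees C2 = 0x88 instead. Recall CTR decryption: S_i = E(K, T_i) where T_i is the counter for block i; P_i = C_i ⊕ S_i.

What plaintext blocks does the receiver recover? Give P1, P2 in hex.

P1 = 0x7A, P2 = 0x29

Only C2 changed, to 0x88. In CTR, a change in C_i flips the same bit in P_i only; the keystream is unaffected. Decrypting the received ciphertext:
P1: T = 0x31, S = E(K, T) = 0xA2; 0xD8 ⊕ 0xA2 = 0x7A.
P2: T = 0x32, S = E(K, T) = 0xA1; 0x88 ⊕ 0xA1 = 0x29.
Blocks that differ from the original plaintext: P2.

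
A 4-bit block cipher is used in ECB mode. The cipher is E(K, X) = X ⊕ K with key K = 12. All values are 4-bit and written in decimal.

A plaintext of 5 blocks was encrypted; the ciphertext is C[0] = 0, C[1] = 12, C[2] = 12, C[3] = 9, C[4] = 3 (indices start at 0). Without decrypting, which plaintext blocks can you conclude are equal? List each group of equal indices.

ECB encrypts each block independently with the same key, so equal ciphertext blocks imply equal plaintext blocks.
C[1] = C[2] = 12, so P[1] = P[2].

P[1] = P[2]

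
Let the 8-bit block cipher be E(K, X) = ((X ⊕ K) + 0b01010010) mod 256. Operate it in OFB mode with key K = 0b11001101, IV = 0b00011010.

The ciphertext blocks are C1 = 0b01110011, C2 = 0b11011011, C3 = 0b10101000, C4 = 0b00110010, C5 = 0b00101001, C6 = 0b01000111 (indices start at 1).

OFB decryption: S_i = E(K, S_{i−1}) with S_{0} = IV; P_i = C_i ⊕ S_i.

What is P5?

P5 = 0b01011000

P1: S = E(K, 0b00011010) = 0b00101001; 0b01110011 ⊕ 0b00101001 = 0b01011010.
P2: S = E(K, 0b00101001) = 0b00110110; 0b11011011 ⊕ 0b00110110 = 0b11101101.
P3: S = E(K, 0b00110110) = 0b01001101; 0b10101000 ⊕ 0b01001101 = 0b11100101.
P4: S = E(K, 0b01001101) = 0b11010010; 0b00110010 ⊕ 0b11010010 = 0b11100000.
P5: S = E(K, 0b11010010) = 0b01110001; 0b00101001 ⊕ 0b01110001 = 0b01011000.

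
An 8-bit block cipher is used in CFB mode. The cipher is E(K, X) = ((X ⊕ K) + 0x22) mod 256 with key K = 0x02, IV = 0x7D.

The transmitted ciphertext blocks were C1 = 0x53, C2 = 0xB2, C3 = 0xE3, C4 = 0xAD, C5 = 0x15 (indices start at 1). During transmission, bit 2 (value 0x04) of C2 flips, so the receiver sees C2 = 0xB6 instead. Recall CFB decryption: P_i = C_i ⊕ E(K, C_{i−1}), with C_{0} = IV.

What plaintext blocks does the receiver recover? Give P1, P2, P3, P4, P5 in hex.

Only C2 changed, to 0xB6. In CFB, a change in C_i flips the same bit in P_i and garbles P_{i+1}. Decrypting the received ciphertext:
P1: E(K, 0x7D) = 0xA1; 0x53 ⊕ 0xA1 = 0xF2.
P2: E(K, 0x53) = 0x73; 0xB6 ⊕ 0x73 = 0xC5.
P3: E(K, 0xB6) = 0xD6; 0xE3 ⊕ 0xD6 = 0x35.
P4: E(K, 0xE3) = 0x03; 0xAD ⊕ 0x03 = 0xAE.
P5: E(K, 0xAD) = 0xD1; 0x15 ⊕ 0xD1 = 0xC4.
Blocks that differ from the original plaintext: P2, P3.

P1 = 0xF2, P2 = 0xC5, P3 = 0x35, P4 = 0xAE, P5 = 0xC4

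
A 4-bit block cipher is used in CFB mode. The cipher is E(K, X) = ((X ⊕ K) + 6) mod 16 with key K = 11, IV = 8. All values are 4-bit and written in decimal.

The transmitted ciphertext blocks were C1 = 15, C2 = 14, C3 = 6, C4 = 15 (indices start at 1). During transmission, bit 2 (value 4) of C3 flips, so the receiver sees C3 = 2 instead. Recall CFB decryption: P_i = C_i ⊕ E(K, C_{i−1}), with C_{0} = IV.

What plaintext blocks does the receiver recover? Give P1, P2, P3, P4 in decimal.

P1 = 6, P2 = 4, P3 = 9, P4 = 0

Only C3 changed, to 2. In CFB, a change in C_i flips the same bit in P_i and garbles P_{i+1}. Decrypting the received ciphertext:
P1: E(K, 8) = 9; 15 ⊕ 9 = 6.
P2: E(K, 15) = 10; 14 ⊕ 10 = 4.
P3: E(K, 14) = 11; 2 ⊕ 11 = 9.
P4: E(K, 2) = 15; 15 ⊕ 15 = 0.
Blocks that differ from the original plaintext: P3, P4.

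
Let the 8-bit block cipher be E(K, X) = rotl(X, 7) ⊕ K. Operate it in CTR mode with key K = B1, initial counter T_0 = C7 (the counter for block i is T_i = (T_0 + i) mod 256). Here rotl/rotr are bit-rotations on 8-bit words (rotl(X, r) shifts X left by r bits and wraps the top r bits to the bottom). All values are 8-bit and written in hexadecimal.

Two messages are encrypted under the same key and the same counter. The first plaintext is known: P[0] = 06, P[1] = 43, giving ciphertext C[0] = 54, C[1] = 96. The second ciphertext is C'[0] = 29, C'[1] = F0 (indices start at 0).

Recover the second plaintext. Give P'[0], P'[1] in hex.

P'[0] = 7B, P'[1] = 25

In CTR with a reused counter, both messages share the same keystream S_i, so C_i ⊕ C'_i = P_i ⊕ P'_i and thus P'_i = P_i ⊕ C_i ⊕ C'_i.
P'[0]: 06 ⊕ 54 ⊕ 29 = 7B.
P'[1]: 43 ⊕ 96 ⊕ F0 = 25.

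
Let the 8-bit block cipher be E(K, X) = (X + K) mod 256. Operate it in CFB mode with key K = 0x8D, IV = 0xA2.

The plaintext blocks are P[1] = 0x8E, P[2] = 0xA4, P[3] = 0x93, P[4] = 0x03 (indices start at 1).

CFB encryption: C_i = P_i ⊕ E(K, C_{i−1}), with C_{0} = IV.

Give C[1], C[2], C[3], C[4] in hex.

C[1]: E(K, 0xA2) = 0x2F; 0x8E ⊕ 0x2F = 0xA1.
C[2]: E(K, 0xA1) = 0x2E; 0xA4 ⊕ 0x2E = 0x8A.
C[3]: E(K, 0x8A) = 0x17; 0x93 ⊕ 0x17 = 0x84.
C[4]: E(K, 0x84) = 0x11; 0x03 ⊕ 0x11 = 0x12.

C[1] = 0xA1, C[2] = 0x8A, C[3] = 0x84, C[4] = 0x12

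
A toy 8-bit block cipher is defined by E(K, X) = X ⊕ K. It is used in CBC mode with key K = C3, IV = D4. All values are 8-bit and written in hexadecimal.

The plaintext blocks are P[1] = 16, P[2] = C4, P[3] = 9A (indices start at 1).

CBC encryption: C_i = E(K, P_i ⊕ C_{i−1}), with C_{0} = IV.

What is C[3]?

C[1]: P[1] ⊕ D4 = C2; E(K, C2) = 01.
C[2]: P[2] ⊕ 01 = C5; E(K, C5) = 06.
C[3]: P[3] ⊕ 06 = 9C; E(K, 9C) = 5F.

C[3] = 5F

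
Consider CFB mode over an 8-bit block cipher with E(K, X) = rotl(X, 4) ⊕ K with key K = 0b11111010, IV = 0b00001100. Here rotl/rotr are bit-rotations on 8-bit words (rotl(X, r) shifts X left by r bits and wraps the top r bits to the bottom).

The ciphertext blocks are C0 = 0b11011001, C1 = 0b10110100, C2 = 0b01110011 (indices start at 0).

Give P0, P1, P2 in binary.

CFB decryption: P_i = C_i ⊕ E(K, C_{i−1}), with C_{−1} = IV.
P0: E(K, 0b00001100) = 0b00111010; 0b11011001 ⊕ 0b00111010 = 0b11100011.
P1: E(K, 0b11011001) = 0b01100111; 0b10110100 ⊕ 0b01100111 = 0b11010011.
P2: E(K, 0b10110100) = 0b10110001; 0b01110011 ⊕ 0b10110001 = 0b11000010.

P0 = 0b11100011, P1 = 0b11010011, P2 = 0b11000010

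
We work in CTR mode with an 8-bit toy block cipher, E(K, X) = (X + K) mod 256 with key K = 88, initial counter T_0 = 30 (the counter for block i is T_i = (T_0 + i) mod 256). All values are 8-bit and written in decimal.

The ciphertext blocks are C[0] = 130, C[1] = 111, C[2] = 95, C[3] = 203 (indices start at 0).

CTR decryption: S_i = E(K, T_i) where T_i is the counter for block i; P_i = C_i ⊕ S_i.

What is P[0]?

P[0] = 244

P[0]: T = 30, S = E(K, T) = 118; 130 ⊕ 118 = 244.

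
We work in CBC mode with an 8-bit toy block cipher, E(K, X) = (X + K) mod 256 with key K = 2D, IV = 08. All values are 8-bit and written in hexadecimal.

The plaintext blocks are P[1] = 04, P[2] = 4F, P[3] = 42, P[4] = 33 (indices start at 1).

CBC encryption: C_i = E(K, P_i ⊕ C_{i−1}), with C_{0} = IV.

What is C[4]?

C[1]: P[1] ⊕ 08 = 0C; E(K, 0C) = 39.
C[2]: P[2] ⊕ 39 = 76; E(K, 76) = A3.
C[3]: P[3] ⊕ A3 = E1; E(K, E1) = 0E.
C[4]: P[4] ⊕ 0E = 3D; E(K, 3D) = 6A.

C[4] = 6A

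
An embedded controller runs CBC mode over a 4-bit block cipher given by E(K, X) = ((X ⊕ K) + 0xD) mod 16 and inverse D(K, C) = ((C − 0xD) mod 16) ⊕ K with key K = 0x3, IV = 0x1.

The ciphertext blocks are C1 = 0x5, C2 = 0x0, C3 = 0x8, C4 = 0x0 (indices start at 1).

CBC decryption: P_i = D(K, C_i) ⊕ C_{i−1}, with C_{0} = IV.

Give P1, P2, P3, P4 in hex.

P1: D(K, 0x5) = 0xB; 0xB ⊕ 0x1 = 0xA.
P2: D(K, 0x0) = 0x0; 0x0 ⊕ 0x5 = 0x5.
P3: D(K, 0x8) = 0x8; 0x8 ⊕ 0x0 = 0x8.
P4: D(K, 0x0) = 0x0; 0x0 ⊕ 0x8 = 0x8.

P1 = 0xA, P2 = 0x5, P3 = 0x8, P4 = 0x8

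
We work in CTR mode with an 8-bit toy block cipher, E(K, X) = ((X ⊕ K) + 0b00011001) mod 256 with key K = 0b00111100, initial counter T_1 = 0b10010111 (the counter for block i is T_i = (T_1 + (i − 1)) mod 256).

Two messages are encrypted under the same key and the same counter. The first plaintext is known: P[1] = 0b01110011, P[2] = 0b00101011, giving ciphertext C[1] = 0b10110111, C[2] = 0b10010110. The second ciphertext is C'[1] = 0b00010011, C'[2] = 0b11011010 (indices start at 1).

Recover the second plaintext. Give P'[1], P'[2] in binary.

P'[1] = 0b11010111, P'[2] = 0b01100111

In CTR with a reused counter, both messages share the same keystream S_i, so C_i ⊕ C'_i = P_i ⊕ P'_i and thus P'_i = P_i ⊕ C_i ⊕ C'_i.
P'[1]: 0b01110011 ⊕ 0b10110111 ⊕ 0b00010011 = 0b11010111.
P'[2]: 0b00101011 ⊕ 0b10010110 ⊕ 0b11011010 = 0b01100111.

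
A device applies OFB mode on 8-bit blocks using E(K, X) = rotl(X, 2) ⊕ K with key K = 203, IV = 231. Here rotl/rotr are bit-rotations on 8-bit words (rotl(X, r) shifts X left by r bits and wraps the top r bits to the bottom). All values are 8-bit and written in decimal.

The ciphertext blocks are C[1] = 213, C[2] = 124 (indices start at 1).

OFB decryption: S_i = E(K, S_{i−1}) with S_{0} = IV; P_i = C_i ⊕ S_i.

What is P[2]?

P[1]: S = E(K, 231) = 84; 213 ⊕ 84 = 129.
P[2]: S = E(K, 84) = 154; 124 ⊕ 154 = 230.

P[2] = 230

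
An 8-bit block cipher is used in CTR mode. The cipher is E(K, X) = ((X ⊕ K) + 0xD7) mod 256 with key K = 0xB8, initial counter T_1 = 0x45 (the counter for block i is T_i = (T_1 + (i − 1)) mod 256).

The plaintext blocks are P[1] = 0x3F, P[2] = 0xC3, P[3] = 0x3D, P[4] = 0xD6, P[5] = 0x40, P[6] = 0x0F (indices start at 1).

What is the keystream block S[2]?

CTR encryption: S_i = E(K, T_i) where T_i is the counter for block i; C_i = P_i ⊕ S_i.
C[1]: T = 0x45, S = E(K, T) = 0xD4; 0x3F ⊕ 0xD4 = 0xEB.
C[2]: T = 0x46, S = E(K, T) = 0xD5; 0xC3 ⊕ 0xD5 = 0x16.
So S[2] = 0xD5.

0xD5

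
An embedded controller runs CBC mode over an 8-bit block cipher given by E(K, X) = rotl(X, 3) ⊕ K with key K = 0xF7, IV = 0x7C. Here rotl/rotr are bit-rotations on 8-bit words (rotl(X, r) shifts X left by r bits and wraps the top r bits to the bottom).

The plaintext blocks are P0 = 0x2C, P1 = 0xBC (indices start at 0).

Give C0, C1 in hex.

CBC encryption: C_i = E(K, P_i ⊕ C_{i−1}), with C_{−1} = IV.
C0: P0 ⊕ 0x7C = 0x50; E(K, 0x50) = 0x75.
C1: P1 ⊕ 0x75 = 0xC9; E(K, 0xC9) = 0xB9.

C0 = 0x75, C1 = 0xB9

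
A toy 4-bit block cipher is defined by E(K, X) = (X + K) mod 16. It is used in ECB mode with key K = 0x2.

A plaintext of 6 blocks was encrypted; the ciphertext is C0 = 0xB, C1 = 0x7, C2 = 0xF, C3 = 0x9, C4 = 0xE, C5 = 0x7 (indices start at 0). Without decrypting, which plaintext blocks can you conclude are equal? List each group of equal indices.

P1 = P5

ECB encrypts each block independently with the same key, so equal ciphertext blocks imply equal plaintext blocks.
C1 = C5 = 0x7, so P1 = P5.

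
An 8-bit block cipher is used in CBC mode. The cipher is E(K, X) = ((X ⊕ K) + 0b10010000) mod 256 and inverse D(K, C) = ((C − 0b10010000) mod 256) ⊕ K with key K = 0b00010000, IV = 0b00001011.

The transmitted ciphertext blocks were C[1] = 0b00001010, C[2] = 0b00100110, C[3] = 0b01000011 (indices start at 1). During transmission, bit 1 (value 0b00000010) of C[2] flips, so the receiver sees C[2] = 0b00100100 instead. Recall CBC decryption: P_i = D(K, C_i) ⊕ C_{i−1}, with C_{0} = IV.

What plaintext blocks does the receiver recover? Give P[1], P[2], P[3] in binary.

Only C[2] changed, to 0b00100100. In CBC, a change in C_i garbles P_i and flips the same bit in P_{i+1}. Decrypting the received ciphertext:
P[1]: D(K, 0b00001010) = 0b01101010; 0b01101010 ⊕ 0b00001011 = 0b01100001.
P[2]: D(K, 0b00100100) = 0b10000100; 0b10000100 ⊕ 0b00001010 = 0b10001110.
P[3]: D(K, 0b01000011) = 0b10100011; 0b10100011 ⊕ 0b00100100 = 0b10000111.
Blocks that differ from the original plaintext: P[2], P[3].

P[1] = 0b01100001, P[2] = 0b10001110, P[3] = 0b10000111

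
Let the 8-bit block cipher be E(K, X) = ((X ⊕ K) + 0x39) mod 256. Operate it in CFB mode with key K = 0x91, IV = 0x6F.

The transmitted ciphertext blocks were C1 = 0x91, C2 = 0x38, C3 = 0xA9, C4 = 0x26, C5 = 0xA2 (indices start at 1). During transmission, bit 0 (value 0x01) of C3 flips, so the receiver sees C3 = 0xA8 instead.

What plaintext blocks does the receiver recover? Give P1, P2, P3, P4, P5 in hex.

CFB decryption: P_i = C_i ⊕ E(K, C_{i−1}), with C_{0} = IV.
Only C3 changed, to 0xA8. In CFB, a change in C_i flips the same bit in P_i and garbles P_{i+1}. Decrypting the received ciphertext:
P1: E(K, 0x6F) = 0x37; 0x91 ⊕ 0x37 = 0xA6.
P2: E(K, 0x91) = 0x39; 0x38 ⊕ 0x39 = 0x01.
P3: E(K, 0x38) = 0xE2; 0xA8 ⊕ 0xE2 = 0x4A.
P4: E(K, 0xA8) = 0x72; 0x26 ⊕ 0x72 = 0x54.
P5: E(K, 0x26) = 0xF0; 0xA2 ⊕ 0xF0 = 0x52.
Blocks that differ from the original plaintext: P3, P4.

P1 = 0xA6, P2 = 0x01, P3 = 0x4A, P4 = 0x54, P5 = 0x52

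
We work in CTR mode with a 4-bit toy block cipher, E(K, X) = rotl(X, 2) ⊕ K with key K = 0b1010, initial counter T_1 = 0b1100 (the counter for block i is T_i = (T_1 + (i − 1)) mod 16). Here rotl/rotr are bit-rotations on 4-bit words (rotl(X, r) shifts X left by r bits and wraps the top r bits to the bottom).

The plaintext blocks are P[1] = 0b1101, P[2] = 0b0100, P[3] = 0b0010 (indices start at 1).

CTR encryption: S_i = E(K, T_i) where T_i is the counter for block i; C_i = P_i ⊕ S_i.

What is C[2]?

C[2] = 0b1001

C[1]: T = 0b1100, S = E(K, T) = 0b1001; 0b1101 ⊕ 0b1001 = 0b0100.
C[2]: T = 0b1101, S = E(K, T) = 0b1101; 0b0100 ⊕ 0b1101 = 0b1001.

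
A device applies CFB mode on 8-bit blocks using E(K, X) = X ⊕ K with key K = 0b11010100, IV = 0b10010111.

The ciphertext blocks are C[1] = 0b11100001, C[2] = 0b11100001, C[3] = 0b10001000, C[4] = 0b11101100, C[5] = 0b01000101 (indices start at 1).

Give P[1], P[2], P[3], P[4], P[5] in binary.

CFB decryption: P_i = C_i ⊕ E(K, C_{i−1}), with C_{0} = IV.
P[1]: E(K, 0b10010111) = 0b01000011; 0b11100001 ⊕ 0b01000011 = 0b10100010.
P[2]: E(K, 0b11100001) = 0b00110101; 0b11100001 ⊕ 0b00110101 = 0b11010100.
P[3]: E(K, 0b11100001) = 0b00110101; 0b10001000 ⊕ 0b00110101 = 0b10111101.
P[4]: E(K, 0b10001000) = 0b01011100; 0b11101100 ⊕ 0b01011100 = 0b10110000.
P[5]: E(K, 0b11101100) = 0b00111000; 0b01000101 ⊕ 0b00111000 = 0b01111101.

P[1] = 0b10100010, P[2] = 0b11010100, P[3] = 0b10111101, P[4] = 0b10110000, P[5] = 0b01111101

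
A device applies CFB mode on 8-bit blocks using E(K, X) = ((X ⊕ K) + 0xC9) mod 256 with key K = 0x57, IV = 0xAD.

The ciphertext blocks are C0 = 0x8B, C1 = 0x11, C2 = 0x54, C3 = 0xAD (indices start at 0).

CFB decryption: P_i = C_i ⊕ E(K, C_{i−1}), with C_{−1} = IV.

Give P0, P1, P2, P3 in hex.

P0 = 0x48, P1 = 0xB4, P2 = 0x5B, P3 = 0x61

P0: E(K, 0xAD) = 0xC3; 0x8B ⊕ 0xC3 = 0x48.
P1: E(K, 0x8B) = 0xA5; 0x11 ⊕ 0xA5 = 0xB4.
P2: E(K, 0x11) = 0x0F; 0x54 ⊕ 0x0F = 0x5B.
P3: E(K, 0x54) = 0xCC; 0xAD ⊕ 0xCC = 0x61.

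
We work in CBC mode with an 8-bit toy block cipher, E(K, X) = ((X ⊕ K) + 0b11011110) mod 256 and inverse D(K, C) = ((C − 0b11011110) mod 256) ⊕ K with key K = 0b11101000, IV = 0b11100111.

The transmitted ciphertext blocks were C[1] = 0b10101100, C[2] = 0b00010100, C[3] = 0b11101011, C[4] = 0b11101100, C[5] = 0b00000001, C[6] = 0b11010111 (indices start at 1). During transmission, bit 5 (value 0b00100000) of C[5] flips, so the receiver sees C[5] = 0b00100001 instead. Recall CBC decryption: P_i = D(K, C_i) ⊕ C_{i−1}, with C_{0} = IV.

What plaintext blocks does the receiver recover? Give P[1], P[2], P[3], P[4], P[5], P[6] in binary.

Only C[5] changed, to 0b00100001. In CBC, a change in C_i garbles P_i and flips the same bit in P_{i+1}. Decrypting the received ciphertext:
P[1]: D(K, 0b10101100) = 0b00100110; 0b00100110 ⊕ 0b11100111 = 0b11000001.
P[2]: D(K, 0b00010100) = 0b11011110; 0b11011110 ⊕ 0b10101100 = 0b01110010.
P[3]: D(K, 0b11101011) = 0b11100101; 0b11100101 ⊕ 0b00010100 = 0b11110001.
P[4]: D(K, 0b11101100) = 0b11100110; 0b11100110 ⊕ 0b11101011 = 0b00001101.
P[5]: D(K, 0b00100001) = 0b10101011; 0b10101011 ⊕ 0b11101100 = 0b01000111.
P[6]: D(K, 0b11010111) = 0b00010001; 0b00010001 ⊕ 0b00100001 = 0b00110000.
Blocks that differ from the original plaintext: P[5], P[6].

P[1] = 0b11000001, P[2] = 0b01110010, P[3] = 0b11110001, P[4] = 0b00001101, P[5] = 0b01000111, P[6] = 0b00110000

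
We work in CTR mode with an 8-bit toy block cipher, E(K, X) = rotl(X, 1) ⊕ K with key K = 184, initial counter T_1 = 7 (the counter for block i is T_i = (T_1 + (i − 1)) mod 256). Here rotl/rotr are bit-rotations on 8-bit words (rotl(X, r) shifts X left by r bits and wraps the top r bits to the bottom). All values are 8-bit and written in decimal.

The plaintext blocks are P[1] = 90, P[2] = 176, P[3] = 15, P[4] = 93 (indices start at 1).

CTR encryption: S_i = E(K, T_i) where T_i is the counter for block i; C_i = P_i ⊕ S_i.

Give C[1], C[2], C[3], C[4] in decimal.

C[1] = 236, C[2] = 24, C[3] = 165, C[4] = 241

C[1]: T = 7, S = E(K, T) = 182; 90 ⊕ 182 = 236.
C[2]: T = 8, S = E(K, T) = 168; 176 ⊕ 168 = 24.
C[3]: T = 9, S = E(K, T) = 170; 15 ⊕ 170 = 165.
C[4]: T = 10, S = E(K, T) = 172; 93 ⊕ 172 = 241.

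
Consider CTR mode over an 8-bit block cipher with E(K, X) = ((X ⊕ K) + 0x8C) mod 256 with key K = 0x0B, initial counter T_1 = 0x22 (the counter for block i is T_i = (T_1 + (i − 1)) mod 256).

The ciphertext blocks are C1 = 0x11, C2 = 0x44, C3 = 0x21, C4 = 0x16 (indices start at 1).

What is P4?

P4 = 0xAC

CTR decryption: S_i = E(K, T_i) where T_i is the counter for block i; P_i = C_i ⊕ S_i.
P4: T = 0x25, S = E(K, T) = 0xBA; 0x16 ⊕ 0xBA = 0xAC.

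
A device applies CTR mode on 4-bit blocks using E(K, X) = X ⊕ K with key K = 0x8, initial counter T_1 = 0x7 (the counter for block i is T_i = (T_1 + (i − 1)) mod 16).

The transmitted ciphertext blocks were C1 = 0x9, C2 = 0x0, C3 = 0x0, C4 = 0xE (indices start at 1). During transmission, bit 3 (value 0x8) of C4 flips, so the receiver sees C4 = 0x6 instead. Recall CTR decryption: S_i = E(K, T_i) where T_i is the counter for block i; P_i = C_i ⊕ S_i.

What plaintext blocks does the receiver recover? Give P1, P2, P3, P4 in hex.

P1 = 0x6, P2 = 0x0, P3 = 0x1, P4 = 0x4

Only C4 changed, to 0x6. In CTR, a change in C_i flips the same bit in P_i only; the keystream is unaffected. Decrypting the received ciphertext:
P1: T = 0x7, S = E(K, T) = 0xF; 0x9 ⊕ 0xF = 0x6.
P2: T = 0x8, S = E(K, T) = 0x0; 0x0 ⊕ 0x0 = 0x0.
P3: T = 0x9, S = E(K, T) = 0x1; 0x0 ⊕ 0x1 = 0x1.
P4: T = 0xA, S = E(K, T) = 0x2; 0x6 ⊕ 0x2 = 0x4.
Blocks that differ from the original plaintext: P4.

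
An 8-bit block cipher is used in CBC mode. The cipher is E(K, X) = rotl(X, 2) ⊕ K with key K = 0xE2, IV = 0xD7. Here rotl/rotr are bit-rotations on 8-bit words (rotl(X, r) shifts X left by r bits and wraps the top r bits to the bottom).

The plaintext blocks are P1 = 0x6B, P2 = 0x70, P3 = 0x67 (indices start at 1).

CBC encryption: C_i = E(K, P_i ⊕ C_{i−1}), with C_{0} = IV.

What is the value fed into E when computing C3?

C1: P1 ⊕ 0xD7 = 0xBC; E(K, 0xBC) = 0x10.
C2: P2 ⊕ 0x10 = 0x60; E(K, 0x60) = 0x63.
C3: P3 ⊕ 0x63 = 0x04; E(K, 0x04) = 0xF2.
So the input to E for block 3 is 0x04.

0x04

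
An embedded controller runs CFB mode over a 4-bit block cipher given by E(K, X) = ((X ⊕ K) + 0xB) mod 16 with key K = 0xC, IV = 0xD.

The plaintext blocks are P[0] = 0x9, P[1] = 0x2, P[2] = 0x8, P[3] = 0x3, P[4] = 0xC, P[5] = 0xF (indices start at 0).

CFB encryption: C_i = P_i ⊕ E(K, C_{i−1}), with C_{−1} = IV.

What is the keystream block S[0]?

0xC

C[0]: E(K, 0xD) = 0xC; 0x9 ⊕ 0xC = 0x5.
So S[0] = 0xC.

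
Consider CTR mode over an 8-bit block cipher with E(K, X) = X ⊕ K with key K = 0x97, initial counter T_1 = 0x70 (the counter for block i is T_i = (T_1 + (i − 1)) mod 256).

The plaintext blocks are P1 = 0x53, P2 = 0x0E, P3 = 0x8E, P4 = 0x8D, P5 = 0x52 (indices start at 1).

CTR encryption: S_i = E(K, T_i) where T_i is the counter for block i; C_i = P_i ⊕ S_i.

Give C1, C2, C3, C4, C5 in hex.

C1 = 0xB4, C2 = 0xE8, C3 = 0x6B, C4 = 0x69, C5 = 0xB1

C1: T = 0x70, S = E(K, T) = 0xE7; 0x53 ⊕ 0xE7 = 0xB4.
C2: T = 0x71, S = E(K, T) = 0xE6; 0x0E ⊕ 0xE6 = 0xE8.
C3: T = 0x72, S = E(K, T) = 0xE5; 0x8E ⊕ 0xE5 = 0x6B.
C4: T = 0x73, S = E(K, T) = 0xE4; 0x8D ⊕ 0xE4 = 0x69.
C5: T = 0x74, S = E(K, T) = 0xE3; 0x52 ⊕ 0xE3 = 0xB1.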